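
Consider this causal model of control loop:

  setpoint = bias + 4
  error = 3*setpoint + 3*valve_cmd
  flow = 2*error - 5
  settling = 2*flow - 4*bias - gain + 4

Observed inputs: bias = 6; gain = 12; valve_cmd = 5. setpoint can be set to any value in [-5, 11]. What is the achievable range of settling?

-42 to 150

Intervening on setpoint fixes its value directly, overriding its dependence on bias.
Substituting into the error equation gives error = 3*setpoint + 15.
Substituting into the flow equation gives flow = 6*setpoint + 25.
Substituting into the settling equation gives settling = 12*setpoint + 18.
Linear in setpoint, so extremes are at the endpoints: setpoint = -5 gives settling = -42; setpoint = 11 gives settling = 150.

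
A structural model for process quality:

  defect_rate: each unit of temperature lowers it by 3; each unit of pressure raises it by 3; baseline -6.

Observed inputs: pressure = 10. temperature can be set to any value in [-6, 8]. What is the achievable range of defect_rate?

0 to 42

Substituting into the defect_rate equation gives defect_rate = -3*temperature + 24.
Linear in temperature, so extremes are at the endpoints: temperature = -6 gives defect_rate = 42; temperature = 8 gives defect_rate = 0.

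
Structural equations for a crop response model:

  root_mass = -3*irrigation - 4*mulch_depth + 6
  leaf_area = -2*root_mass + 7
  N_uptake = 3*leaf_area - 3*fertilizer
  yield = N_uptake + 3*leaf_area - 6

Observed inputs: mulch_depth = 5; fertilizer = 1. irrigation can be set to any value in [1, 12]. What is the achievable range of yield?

237 to 633

Substituting into the root_mass equation gives root_mass = -3*irrigation - 14.
leaf_area becomes 6*irrigation + 35.
Substituting into the N_uptake equation gives N_uptake = 18*irrigation + 102.
Substituting into the yield equation gives yield = 36*irrigation + 201.
Linear in irrigation, so extremes are at the endpoints: irrigation = 1 gives yield = 237; irrigation = 12 gives yield = 633.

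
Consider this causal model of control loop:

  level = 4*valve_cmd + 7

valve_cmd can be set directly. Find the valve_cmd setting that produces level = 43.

valve_cmd = 9

Solve 4*valve_cmd + 7 = 43: valve_cmd = (43 - 7) / 4 = 9.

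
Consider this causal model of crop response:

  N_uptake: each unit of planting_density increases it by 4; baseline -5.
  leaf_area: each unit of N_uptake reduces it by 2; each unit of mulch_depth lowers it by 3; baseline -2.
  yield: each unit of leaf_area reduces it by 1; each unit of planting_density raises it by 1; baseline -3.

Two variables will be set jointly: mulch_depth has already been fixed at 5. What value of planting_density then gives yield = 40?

With mulch_depth held at 5:
Substituting into the leaf_area equation gives leaf_area = -8*planting_density - 7.
So yield = 9*planting_density + 4.
Solve 9*planting_density + 4 = 40: planting_density = (40 - 4) / 9 = 4.

planting_density = 4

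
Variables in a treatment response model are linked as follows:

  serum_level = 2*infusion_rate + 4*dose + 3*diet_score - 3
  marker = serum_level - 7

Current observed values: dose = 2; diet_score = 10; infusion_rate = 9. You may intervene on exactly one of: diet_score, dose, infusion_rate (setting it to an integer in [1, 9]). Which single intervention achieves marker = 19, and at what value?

set diet_score = 1

Intervening on diet_score: with other inputs at their observed values, marker = 3*diet_score + 16. Solving for 19 gives diet_score = 1, within [1, 9].
Intervening on dose: marker = 4*dose + 38. Reaching 19 requires dose = -19/4, not an integer.
Intervening on infusion_rate: marker = 2*infusion_rate + 28. Reaching 19 requires infusion_rate = -9/2, not an integer.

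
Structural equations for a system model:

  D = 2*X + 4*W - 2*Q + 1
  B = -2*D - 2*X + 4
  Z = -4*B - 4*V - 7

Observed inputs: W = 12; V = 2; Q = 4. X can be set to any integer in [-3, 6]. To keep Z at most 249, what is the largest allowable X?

Substituting into the D equation gives D = 2*X + 41.
This gives B = -6*X - 78.
Z becomes 24*X + 297.
Require 24*X + 297 ≤ 249, so X ≤ -2.
The largest integer in [-3, 6] satisfying this is -2.

X = -2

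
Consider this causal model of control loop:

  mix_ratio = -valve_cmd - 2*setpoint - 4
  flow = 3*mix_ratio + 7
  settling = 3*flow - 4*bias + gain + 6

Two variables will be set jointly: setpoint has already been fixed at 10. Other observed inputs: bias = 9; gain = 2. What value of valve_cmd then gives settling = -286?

valve_cmd = 7

With setpoint held at 10:
Substituting into the mix_ratio equation gives mix_ratio = -valve_cmd - 24.
Substituting into the flow equation gives flow = -3*valve_cmd - 65.
Substituting into the settling equation gives settling = -9*valve_cmd - 223.
Solve -9*valve_cmd - 223 = -286: valve_cmd = (-286 + 223) / -9 = 7.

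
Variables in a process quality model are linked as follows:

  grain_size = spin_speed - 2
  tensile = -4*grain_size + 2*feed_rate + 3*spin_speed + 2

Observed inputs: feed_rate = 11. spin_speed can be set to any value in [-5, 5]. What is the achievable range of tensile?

27 to 37

Substituting into the tensile equation gives tensile = -spin_speed + 32.
Linear in spin_speed, so extremes are at the endpoints: spin_speed = -5 gives tensile = 37; spin_speed = 5 gives tensile = 27.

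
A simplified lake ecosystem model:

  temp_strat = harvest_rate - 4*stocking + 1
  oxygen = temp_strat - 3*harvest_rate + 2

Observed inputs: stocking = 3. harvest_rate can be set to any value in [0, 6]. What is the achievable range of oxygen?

Substituting into the temp_strat equation gives temp_strat = harvest_rate - 11.
So oxygen = -2*harvest_rate - 9.
Linear in harvest_rate, so extremes are at the endpoints: harvest_rate = 0 gives oxygen = -9; harvest_rate = 6 gives oxygen = -21.

-21 to -9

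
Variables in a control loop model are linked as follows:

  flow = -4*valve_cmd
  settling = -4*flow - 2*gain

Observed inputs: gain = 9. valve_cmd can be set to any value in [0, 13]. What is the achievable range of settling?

Substituting into the settling equation gives settling = 16*valve_cmd - 18.
Linear in valve_cmd, so extremes are at the endpoints: valve_cmd = 0 gives settling = -18; valve_cmd = 13 gives settling = 190.

-18 to 190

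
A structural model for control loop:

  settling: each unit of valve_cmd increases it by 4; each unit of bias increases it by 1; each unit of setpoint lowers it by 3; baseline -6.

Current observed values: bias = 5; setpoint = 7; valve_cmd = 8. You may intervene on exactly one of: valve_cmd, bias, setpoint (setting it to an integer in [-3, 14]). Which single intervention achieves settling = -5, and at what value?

set setpoint = 12

Intervening on valve_cmd: settling = 4*valve_cmd - 22. Reaching -5 requires valve_cmd = 17/4, not an integer.
Intervening on bias: settling = bias + 5. Reaching -5 requires bias = -10, outside [-3, 14].
Intervening on setpoint: with other inputs at their observed values, settling = -3*setpoint + 31. Solving for -5 gives setpoint = 12, within [-3, 14].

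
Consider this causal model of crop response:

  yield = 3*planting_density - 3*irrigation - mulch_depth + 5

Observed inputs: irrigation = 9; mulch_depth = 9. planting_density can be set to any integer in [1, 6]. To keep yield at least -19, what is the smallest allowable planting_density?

Substituting into the yield equation gives yield = 3*planting_density - 31.
Require 3*planting_density - 31 ≥ -19, so planting_density ≥ 4.
The smallest integer in [1, 6] satisfying this is 4.

planting_density = 4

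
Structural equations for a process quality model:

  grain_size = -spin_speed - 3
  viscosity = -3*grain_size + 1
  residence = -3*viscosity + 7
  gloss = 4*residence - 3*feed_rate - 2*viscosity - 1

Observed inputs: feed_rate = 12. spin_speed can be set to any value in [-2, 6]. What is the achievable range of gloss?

Substituting into the viscosity equation gives viscosity = 3*spin_speed + 10.
So residence = -9*spin_speed - 23.
Substituting into the gloss equation gives gloss = -42*spin_speed - 149.
Linear in spin_speed, so extremes are at the endpoints: spin_speed = -2 gives gloss = -65; spin_speed = 6 gives gloss = -401.

-401 to -65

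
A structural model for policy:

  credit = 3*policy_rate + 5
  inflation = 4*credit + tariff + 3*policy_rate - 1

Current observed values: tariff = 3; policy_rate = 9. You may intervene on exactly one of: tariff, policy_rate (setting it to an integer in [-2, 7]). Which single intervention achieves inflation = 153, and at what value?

set tariff = -1

Intervening on tariff: with other inputs at their observed values, inflation = tariff + 154. Solving for 153 gives tariff = -1, within [-2, 7].
Intervening on policy_rate: inflation = 15*policy_rate + 22. Reaching 153 requires policy_rate = 131/15, not an integer.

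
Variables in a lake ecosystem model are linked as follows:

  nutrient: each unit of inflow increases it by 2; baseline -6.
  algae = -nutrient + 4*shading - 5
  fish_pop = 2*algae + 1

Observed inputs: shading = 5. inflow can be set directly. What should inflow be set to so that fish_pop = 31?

Substituting into the algae equation gives algae = -2*inflow + 21.
This gives fish_pop = -4*inflow + 43.
Solve -4*inflow + 43 = 31: inflow = (31 - 43) / -4 = 3.

inflow = 3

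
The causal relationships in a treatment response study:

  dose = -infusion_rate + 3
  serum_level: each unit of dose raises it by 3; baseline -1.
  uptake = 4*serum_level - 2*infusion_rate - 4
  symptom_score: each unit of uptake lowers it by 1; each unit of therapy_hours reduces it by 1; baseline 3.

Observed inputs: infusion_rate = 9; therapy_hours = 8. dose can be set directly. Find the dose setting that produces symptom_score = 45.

dose = -2

Intervening on dose fixes its value directly, overriding its dependence on infusion_rate.
Substituting into the uptake equation gives uptake = 12*dose - 26.
symptom_score becomes -12*dose + 21.
Solve -12*dose + 21 = 45: dose = (45 - 21) / -12 = -2.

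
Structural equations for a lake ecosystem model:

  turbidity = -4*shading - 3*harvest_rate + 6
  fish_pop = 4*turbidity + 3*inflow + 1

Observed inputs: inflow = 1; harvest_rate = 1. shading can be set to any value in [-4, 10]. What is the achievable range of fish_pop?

-144 to 80

Substituting into the turbidity equation gives turbidity = -4*shading + 3.
Substituting into the fish_pop equation gives fish_pop = -16*shading + 16.
Linear in shading, so extremes are at the endpoints: shading = -4 gives fish_pop = 80; shading = 10 gives fish_pop = -144.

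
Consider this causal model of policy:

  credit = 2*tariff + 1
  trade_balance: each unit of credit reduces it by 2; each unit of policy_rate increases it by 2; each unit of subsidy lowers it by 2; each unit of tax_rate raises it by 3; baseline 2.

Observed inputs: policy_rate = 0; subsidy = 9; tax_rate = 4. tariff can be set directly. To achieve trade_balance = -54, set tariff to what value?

Substituting into the trade_balance equation gives trade_balance = -4*tariff - 6.
Solve -4*tariff - 6 = -54: tariff = (-54 + 6) / -4 = 12.

tariff = 12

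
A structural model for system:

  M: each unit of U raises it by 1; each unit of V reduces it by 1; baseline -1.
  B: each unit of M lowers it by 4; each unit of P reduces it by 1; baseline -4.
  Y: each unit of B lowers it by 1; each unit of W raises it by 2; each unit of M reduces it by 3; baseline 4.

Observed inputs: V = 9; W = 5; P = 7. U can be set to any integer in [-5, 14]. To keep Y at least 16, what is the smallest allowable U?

U = 1

Substituting into the M equation gives M = U - 10.
So B = -4*U + 29.
Substituting into the Y equation gives Y = U + 15.
Require U + 15 ≥ 16, so U ≥ 1.
The smallest integer in [-5, 14] satisfying this is 1.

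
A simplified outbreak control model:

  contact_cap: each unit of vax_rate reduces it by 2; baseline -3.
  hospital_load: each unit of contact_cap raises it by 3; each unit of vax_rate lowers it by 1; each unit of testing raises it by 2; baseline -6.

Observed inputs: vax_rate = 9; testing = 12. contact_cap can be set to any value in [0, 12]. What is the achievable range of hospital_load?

Intervening on contact_cap fixes its value directly, overriding its dependence on vax_rate.
Substituting into the hospital_load equation gives hospital_load = 3*contact_cap + 9.
Linear in contact_cap, so extremes are at the endpoints: contact_cap = 0 gives hospital_load = 9; contact_cap = 12 gives hospital_load = 45.

9 to 45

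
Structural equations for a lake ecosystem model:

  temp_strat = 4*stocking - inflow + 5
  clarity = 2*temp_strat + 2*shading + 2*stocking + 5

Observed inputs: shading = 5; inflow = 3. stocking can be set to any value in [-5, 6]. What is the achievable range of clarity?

-31 to 79

Substituting into the temp_strat equation gives temp_strat = 4*stocking + 2.
So clarity = 10*stocking + 19.
Linear in stocking, so extremes are at the endpoints: stocking = -5 gives clarity = -31; stocking = 6 gives clarity = 79.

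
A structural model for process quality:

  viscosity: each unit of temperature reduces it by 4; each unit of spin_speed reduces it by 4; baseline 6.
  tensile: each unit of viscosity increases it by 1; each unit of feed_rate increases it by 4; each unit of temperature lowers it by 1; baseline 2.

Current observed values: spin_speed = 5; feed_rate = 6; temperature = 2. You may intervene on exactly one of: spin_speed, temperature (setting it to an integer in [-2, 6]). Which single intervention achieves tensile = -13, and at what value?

Intervening on spin_speed: tensile = -4*spin_speed + 22. Reaching -13 requires spin_speed = 35/4, not an integer.
Intervening on temperature: with other inputs at their observed values, tensile = -5*temperature + 12. Solving for -13 gives temperature = 5, within [-2, 6].

set temperature = 5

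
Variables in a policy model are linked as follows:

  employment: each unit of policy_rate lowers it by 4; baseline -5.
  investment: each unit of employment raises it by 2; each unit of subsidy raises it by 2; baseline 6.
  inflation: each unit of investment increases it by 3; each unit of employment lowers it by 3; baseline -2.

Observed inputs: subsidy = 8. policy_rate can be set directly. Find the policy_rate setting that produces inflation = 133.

Substituting into the investment equation gives investment = -8*policy_rate + 12.
Substituting into the inflation equation gives inflation = -12*policy_rate + 49.
Solve -12*policy_rate + 49 = 133: policy_rate = (133 - 49) / -12 = -7.

policy_rate = -7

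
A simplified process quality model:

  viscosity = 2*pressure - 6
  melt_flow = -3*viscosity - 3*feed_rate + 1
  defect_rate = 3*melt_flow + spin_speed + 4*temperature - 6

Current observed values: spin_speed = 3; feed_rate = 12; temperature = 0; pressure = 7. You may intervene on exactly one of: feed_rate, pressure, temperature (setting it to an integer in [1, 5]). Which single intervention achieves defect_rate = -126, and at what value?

set pressure = 4

Intervening on feed_rate: defect_rate = -9*feed_rate - 72. Reaching -126 requires feed_rate = 6, outside [1, 5].
Intervening on pressure: with other inputs at their observed values, defect_rate = -18*pressure - 54. Solving for -126 gives pressure = 4, within [1, 5].
Intervening on temperature: defect_rate = 4*temperature - 180. Reaching -126 requires temperature = 27/2, not an integer.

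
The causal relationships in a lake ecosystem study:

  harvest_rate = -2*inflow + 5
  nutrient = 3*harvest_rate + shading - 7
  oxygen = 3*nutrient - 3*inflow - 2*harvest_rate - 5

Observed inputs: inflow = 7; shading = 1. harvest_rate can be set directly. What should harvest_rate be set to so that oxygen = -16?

Intervening on harvest_rate fixes its value directly, overriding its dependence on inflow.
Substituting into the nutrient equation gives nutrient = 3*harvest_rate - 6.
This gives oxygen = 7*harvest_rate - 44.
Solve 7*harvest_rate - 44 = -16: harvest_rate = (-16 + 44) / 7 = 4.

harvest_rate = 4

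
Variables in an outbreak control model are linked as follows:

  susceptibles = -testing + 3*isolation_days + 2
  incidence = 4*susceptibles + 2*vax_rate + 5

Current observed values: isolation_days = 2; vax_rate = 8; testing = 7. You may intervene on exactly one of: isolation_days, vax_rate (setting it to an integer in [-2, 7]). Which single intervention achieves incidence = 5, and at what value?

set vax_rate = -2

Intervening on isolation_days: incidence = 12*isolation_days + 1. Reaching 5 requires isolation_days = 1/3, not an integer.
Intervening on vax_rate: with other inputs at their observed values, incidence = 2*vax_rate + 9. Solving for 5 gives vax_rate = -2, within [-2, 7].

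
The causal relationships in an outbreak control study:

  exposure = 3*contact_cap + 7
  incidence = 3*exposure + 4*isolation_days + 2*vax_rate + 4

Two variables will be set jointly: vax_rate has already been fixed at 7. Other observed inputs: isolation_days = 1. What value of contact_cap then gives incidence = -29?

contact_cap = -8

With vax_rate held at 7:
Substituting into the incidence equation gives incidence = 9*contact_cap + 43.
Solve 9*contact_cap + 43 = -29: contact_cap = (-29 - 43) / 9 = -8.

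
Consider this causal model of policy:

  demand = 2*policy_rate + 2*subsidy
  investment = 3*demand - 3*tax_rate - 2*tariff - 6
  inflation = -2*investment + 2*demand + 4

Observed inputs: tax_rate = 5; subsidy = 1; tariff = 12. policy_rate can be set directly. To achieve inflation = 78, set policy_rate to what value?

Substituting into the demand equation gives demand = 2*policy_rate + 2.
investment becomes 6*policy_rate - 39.
This gives inflation = -8*policy_rate + 86.
Solve -8*policy_rate + 86 = 78: policy_rate = (78 - 86) / -8 = 1.

policy_rate = 1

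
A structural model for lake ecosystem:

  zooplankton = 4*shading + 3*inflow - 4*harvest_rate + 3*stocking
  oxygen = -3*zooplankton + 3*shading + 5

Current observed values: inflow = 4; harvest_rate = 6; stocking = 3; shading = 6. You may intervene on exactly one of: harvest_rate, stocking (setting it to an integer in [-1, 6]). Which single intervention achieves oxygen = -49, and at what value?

set stocking = 4

Intervening on harvest_rate: oxygen = 12*harvest_rate - 112. Reaching -49 requires harvest_rate = 21/4, not an integer.
Intervening on stocking: with other inputs at their observed values, oxygen = -9*stocking - 13. Solving for -49 gives stocking = 4, within [-1, 6].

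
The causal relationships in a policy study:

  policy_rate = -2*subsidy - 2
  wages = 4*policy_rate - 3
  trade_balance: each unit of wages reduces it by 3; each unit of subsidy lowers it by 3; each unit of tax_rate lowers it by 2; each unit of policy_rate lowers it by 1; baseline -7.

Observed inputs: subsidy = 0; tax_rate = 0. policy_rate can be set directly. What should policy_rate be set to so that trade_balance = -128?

Intervening on policy_rate fixes its value directly, overriding its dependence on subsidy.
Substituting into the trade_balance equation gives trade_balance = -13*policy_rate + 2.
Solve -13*policy_rate + 2 = -128: policy_rate = (-128 - 2) / -13 = 10.

policy_rate = 10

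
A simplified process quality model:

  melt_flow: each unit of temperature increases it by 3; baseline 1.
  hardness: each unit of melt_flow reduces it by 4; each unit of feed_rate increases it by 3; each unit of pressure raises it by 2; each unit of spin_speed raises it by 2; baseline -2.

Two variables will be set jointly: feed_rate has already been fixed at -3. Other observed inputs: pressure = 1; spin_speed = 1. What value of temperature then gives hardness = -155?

With feed_rate held at -3:
Substituting into the hardness equation gives hardness = -12*temperature - 11.
Solve -12*temperature - 11 = -155: temperature = (-155 + 11) / -12 = 12.

temperature = 12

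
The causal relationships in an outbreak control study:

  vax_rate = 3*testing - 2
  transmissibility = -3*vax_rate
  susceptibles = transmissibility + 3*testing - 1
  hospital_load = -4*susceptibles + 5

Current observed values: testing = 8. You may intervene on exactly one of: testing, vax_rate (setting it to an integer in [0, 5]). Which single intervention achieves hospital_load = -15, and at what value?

Intervening on testing: with other inputs at their observed values, hospital_load = 24*testing - 15. Solving for -15 gives testing = 0, within [0, 5].
Intervening on vax_rate: hospital_load = 12*vax_rate - 87. Reaching -15 requires vax_rate = 6, outside [0, 5].

set testing = 0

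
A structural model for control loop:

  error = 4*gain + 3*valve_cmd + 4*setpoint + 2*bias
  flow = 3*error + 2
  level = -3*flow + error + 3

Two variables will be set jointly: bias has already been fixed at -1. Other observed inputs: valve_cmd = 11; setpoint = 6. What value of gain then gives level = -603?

gain = 5

With bias held at -1:
Substituting into the error equation gives error = 4*gain + 55.
This gives flow = 12*gain + 167.
So level = -32*gain - 443.
Solve -32*gain - 443 = -603: gain = (-603 + 443) / -32 = 5.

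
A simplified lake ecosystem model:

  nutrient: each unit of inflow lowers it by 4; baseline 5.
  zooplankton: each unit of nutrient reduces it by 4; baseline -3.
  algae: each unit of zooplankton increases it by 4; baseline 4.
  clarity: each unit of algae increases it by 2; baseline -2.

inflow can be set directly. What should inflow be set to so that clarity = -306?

Substituting into the zooplankton equation gives zooplankton = 16*inflow - 23.
algae becomes 64*inflow - 88.
Substituting into the clarity equation gives clarity = 128*inflow - 178.
Solve 128*inflow - 178 = -306: inflow = (-306 + 178) / 128 = -1.

inflow = -1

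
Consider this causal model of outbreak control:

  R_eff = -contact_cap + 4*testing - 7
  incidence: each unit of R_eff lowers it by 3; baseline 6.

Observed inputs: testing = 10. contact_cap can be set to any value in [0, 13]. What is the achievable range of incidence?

-93 to -54

Substituting into the R_eff equation gives R_eff = -contact_cap + 33.
Substituting into the incidence equation gives incidence = 3*contact_cap - 93.
Linear in contact_cap, so extremes are at the endpoints: contact_cap = 0 gives incidence = -93; contact_cap = 13 gives incidence = -54.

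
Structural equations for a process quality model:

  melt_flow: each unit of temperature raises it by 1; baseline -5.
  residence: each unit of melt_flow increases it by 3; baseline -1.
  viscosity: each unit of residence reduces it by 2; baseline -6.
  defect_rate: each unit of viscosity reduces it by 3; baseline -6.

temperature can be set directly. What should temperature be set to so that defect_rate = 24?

Substituting into the residence equation gives residence = 3*temperature - 16.
Substituting into the viscosity equation gives viscosity = -6*temperature + 26.
This gives defect_rate = 18*temperature - 84.
Solve 18*temperature - 84 = 24: temperature = (24 + 84) / 18 = 6.

temperature = 6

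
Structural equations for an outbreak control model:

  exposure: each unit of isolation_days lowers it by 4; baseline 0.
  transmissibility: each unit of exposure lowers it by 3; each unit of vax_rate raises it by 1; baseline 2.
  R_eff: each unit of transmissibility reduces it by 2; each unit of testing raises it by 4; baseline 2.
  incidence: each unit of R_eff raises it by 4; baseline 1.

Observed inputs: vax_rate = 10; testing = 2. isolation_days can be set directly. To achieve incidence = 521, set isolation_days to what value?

Substituting into the transmissibility equation gives transmissibility = 12*isolation_days + 12.
This gives R_eff = -24*isolation_days - 14.
This gives incidence = -96*isolation_days - 55.
Solve -96*isolation_days - 55 = 521: isolation_days = (521 + 55) / -96 = -6.

isolation_days = -6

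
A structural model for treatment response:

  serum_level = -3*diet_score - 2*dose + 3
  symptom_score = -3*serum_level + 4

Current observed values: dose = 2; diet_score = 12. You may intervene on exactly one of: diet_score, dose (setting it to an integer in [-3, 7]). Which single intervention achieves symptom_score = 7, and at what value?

Intervening on diet_score: with other inputs at their observed values, symptom_score = 9*diet_score + 7. Solving for 7 gives diet_score = 0, within [-3, 7].
Intervening on dose: symptom_score = 6*dose + 103. Reaching 7 requires dose = -16, outside [-3, 7].

set diet_score = 0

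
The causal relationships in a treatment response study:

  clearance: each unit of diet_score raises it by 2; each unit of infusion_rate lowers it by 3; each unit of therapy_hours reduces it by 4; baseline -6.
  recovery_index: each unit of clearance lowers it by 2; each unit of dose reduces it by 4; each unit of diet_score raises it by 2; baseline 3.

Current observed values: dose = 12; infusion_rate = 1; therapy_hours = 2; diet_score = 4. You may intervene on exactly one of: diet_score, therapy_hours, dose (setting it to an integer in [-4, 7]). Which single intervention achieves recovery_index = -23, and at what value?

set diet_score = 6

Intervening on diet_score: with other inputs at their observed values, recovery_index = -2*diet_score - 11. Solving for -23 gives diet_score = 6, within [-4, 7].
Intervening on therapy_hours: recovery_index = 8*therapy_hours - 35. Reaching -23 requires therapy_hours = 3/2, not an integer.
Intervening on dose: recovery_index = -4*dose + 29. Reaching -23 requires dose = 13, outside [-4, 7].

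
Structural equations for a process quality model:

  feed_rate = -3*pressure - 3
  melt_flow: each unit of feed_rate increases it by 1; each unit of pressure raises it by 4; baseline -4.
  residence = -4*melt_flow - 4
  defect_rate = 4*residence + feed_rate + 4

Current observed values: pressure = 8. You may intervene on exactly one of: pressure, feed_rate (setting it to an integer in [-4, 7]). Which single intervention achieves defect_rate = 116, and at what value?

set pressure = -1

Intervening on pressure: with other inputs at their observed values, defect_rate = -19*pressure + 97. Solving for 116 gives pressure = -1, within [-4, 7].
Intervening on feed_rate: defect_rate = -15*feed_rate - 460. Reaching 116 requires feed_rate = -192/5, not an integer.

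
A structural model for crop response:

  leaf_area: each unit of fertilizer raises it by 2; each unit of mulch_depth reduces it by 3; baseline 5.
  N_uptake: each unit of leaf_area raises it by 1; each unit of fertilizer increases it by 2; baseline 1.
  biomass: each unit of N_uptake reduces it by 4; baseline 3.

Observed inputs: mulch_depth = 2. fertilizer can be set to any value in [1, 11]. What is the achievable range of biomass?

-173 to -13

Substituting into the leaf_area equation gives leaf_area = 2*fertilizer - 1.
This gives N_uptake = 4*fertilizer.
Substituting into the biomass equation gives biomass = -16*fertilizer + 3.
Linear in fertilizer, so extremes are at the endpoints: fertilizer = 1 gives biomass = -13; fertilizer = 11 gives biomass = -173.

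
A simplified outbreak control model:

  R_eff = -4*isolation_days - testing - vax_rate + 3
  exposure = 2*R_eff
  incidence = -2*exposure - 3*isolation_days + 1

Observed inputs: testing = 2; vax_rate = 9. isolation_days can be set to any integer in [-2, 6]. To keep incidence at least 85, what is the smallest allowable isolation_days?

Substituting into the R_eff equation gives R_eff = -4*isolation_days - 8.
Substituting into the exposure equation gives exposure = -8*isolation_days - 16.
incidence becomes 13*isolation_days + 33.
Require 13*isolation_days + 33 ≥ 85, so isolation_days ≥ 4.
The smallest integer in [-2, 6] satisfying this is 4.

isolation_days = 4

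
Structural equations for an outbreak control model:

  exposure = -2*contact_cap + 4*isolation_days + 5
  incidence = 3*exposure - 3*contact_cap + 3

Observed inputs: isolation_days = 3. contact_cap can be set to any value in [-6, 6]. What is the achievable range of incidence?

0 to 108

Substituting into the exposure equation gives exposure = -2*contact_cap + 17.
Substituting into the incidence equation gives incidence = -9*contact_cap + 54.
Linear in contact_cap, so extremes are at the endpoints: contact_cap = -6 gives incidence = 108; contact_cap = 6 gives incidence = 0.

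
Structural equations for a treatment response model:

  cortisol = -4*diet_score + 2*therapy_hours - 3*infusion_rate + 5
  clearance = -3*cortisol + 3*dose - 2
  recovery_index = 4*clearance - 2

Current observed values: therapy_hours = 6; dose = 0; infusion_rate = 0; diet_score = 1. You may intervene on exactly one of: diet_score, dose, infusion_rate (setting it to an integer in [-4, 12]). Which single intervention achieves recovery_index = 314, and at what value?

Intervening on diet_score: with other inputs at their observed values, recovery_index = 48*diet_score - 214. Solving for 314 gives diet_score = 11, within [-4, 12].
Intervening on dose: recovery_index = 12*dose - 166. Reaching 314 requires dose = 40, outside [-4, 12].
Intervening on infusion_rate: recovery_index = 36*infusion_rate - 166. Reaching 314 requires infusion_rate = 40/3, not an integer.

set diet_score = 11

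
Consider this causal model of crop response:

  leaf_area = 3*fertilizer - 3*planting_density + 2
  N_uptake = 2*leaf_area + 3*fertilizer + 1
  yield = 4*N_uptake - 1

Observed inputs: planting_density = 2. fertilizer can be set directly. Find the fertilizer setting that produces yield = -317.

Substituting into the leaf_area equation gives leaf_area = 3*fertilizer - 4.
Substituting into the N_uptake equation gives N_uptake = 9*fertilizer - 7.
This gives yield = 36*fertilizer - 29.
Solve 36*fertilizer - 29 = -317: fertilizer = (-317 + 29) / 36 = -8.

fertilizer = -8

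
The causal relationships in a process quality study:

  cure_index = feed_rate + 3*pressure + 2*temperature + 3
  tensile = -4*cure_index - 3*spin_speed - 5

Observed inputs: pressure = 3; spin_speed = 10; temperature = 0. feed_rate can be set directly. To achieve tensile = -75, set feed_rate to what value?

Substituting into the cure_index equation gives cure_index = feed_rate + 12.
tensile becomes -4*feed_rate - 83.
Solve -4*feed_rate - 83 = -75: feed_rate = (-75 + 83) / -4 = -2.

feed_rate = -2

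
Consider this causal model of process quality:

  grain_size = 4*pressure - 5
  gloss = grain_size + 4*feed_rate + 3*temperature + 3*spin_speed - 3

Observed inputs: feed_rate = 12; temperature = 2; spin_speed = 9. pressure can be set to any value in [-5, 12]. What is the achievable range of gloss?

Substituting into the gloss equation gives gloss = 4*pressure + 73.
Linear in pressure, so extremes are at the endpoints: pressure = -5 gives gloss = 53; pressure = 12 gives gloss = 121.

53 to 121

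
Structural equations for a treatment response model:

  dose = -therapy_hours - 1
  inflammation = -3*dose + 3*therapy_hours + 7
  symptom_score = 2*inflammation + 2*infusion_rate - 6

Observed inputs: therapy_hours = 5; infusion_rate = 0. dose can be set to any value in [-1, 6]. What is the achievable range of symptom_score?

2 to 44

Intervening on dose fixes its value directly, overriding its dependence on therapy_hours.
Substituting into the inflammation equation gives inflammation = -3*dose + 22.
Substituting into the symptom_score equation gives symptom_score = -6*dose + 38.
Linear in dose, so extremes are at the endpoints: dose = -1 gives symptom_score = 44; dose = 6 gives symptom_score = 2.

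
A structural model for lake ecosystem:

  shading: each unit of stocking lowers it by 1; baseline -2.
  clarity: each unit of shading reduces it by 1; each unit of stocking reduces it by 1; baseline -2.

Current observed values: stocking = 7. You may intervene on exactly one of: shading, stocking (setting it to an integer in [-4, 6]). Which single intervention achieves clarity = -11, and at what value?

Intervening on shading: with other inputs at their observed values, clarity = -shading - 9. Solving for -11 gives shading = 2, within [-4, 6].
Intervening on stocking: the paths from stocking to clarity cancel (net effect zero), leaving clarity = 0; -11 is unreachable this way.

set shading = 2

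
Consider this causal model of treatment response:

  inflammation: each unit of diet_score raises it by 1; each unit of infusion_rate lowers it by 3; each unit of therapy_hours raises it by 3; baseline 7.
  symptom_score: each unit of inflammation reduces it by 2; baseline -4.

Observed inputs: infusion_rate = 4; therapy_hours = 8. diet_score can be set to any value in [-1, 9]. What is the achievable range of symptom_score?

-60 to -40

Substituting into the inflammation equation gives inflammation = diet_score + 19.
This gives symptom_score = -2*diet_score - 42.
Linear in diet_score, so extremes are at the endpoints: diet_score = -1 gives symptom_score = -40; diet_score = 9 gives symptom_score = -60.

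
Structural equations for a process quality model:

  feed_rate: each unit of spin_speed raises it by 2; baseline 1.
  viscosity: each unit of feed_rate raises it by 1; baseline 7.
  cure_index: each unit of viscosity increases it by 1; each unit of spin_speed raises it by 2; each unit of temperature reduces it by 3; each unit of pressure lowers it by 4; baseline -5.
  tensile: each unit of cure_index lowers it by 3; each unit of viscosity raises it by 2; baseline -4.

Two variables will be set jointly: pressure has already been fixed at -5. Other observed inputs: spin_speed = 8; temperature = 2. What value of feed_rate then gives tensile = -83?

feed_rate = -3

With pressure held at -5:
Intervening on feed_rate fixes its value directly, overriding its dependence on spin_speed.
Substituting into the cure_index equation gives cure_index = feed_rate + 32.
Substituting into the tensile equation gives tensile = -feed_rate - 86.
Solve -feed_rate - 86 = -83: feed_rate = (-83 + 86) / -1 = -3.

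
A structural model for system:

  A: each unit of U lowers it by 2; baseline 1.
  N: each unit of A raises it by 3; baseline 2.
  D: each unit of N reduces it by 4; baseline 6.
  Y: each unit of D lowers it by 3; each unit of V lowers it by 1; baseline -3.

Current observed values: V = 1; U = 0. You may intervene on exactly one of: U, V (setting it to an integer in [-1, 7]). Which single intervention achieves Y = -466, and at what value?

Intervening on U: with other inputs at their observed values, Y = -72*U + 38. Solving for -466 gives U = 7, within [-1, 7].
Intervening on V: Y = -V + 39. Reaching -466 requires V = 505, outside [-1, 7].

set U = 7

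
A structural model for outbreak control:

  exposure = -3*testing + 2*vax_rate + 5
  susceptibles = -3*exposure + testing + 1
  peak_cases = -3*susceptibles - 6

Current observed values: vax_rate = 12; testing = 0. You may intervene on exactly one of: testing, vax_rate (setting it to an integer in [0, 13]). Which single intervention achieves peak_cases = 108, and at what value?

Intervening on testing: peak_cases = -30*testing + 252. Reaching 108 requires testing = 24/5, not an integer.
Intervening on vax_rate: with other inputs at their observed values, peak_cases = 18*vax_rate + 36. Solving for 108 gives vax_rate = 4, within [0, 13].

set vax_rate = 4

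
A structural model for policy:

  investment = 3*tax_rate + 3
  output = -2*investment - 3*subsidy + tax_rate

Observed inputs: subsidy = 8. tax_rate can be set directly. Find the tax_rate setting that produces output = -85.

tax_rate = 11

Substituting into the output equation gives output = -5*tax_rate - 30.
Solve -5*tax_rate - 30 = -85: tax_rate = (-85 + 30) / -5 = 11.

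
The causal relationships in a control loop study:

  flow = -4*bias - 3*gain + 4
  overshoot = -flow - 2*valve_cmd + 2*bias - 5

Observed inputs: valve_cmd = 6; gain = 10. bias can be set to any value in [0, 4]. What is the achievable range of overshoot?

9 to 33

Substituting into the flow equation gives flow = -4*bias - 26.
Substituting into the overshoot equation gives overshoot = 6*bias + 9.
Linear in bias, so extremes are at the endpoints: bias = 0 gives overshoot = 9; bias = 4 gives overshoot = 33.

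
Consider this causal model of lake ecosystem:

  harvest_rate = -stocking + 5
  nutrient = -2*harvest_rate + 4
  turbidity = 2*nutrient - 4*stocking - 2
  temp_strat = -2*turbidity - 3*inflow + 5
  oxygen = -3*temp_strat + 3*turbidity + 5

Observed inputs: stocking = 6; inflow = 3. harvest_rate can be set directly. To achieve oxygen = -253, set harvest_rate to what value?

harvest_rate = 3

Intervening on harvest_rate fixes its value directly, overriding its dependence on stocking.
Substituting into the turbidity equation gives turbidity = -4*harvest_rate - 18.
Substituting into the temp_strat equation gives temp_strat = 8*harvest_rate + 32.
This gives oxygen = -36*harvest_rate - 145.
Solve -36*harvest_rate - 145 = -253: harvest_rate = (-253 + 145) / -36 = 3.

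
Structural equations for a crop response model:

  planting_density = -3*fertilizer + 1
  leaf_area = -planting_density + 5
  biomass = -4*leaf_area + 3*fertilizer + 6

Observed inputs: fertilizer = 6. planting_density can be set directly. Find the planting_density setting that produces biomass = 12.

planting_density = 2

Intervening on planting_density fixes its value directly, overriding its dependence on fertilizer.
Substituting into the biomass equation gives biomass = 4*planting_density + 4.
Solve 4*planting_density + 4 = 12: planting_density = (12 - 4) / 4 = 2.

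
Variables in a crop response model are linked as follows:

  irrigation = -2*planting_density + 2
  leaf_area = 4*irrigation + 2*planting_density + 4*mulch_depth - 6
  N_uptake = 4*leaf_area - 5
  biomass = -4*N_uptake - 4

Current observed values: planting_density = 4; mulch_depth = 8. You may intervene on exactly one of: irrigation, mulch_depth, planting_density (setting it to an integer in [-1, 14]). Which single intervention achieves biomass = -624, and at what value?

set planting_density = -1

Intervening on irrigation: biomass = -64*irrigation - 528. Reaching -624 requires irrigation = 3/2, not an integer.
Intervening on mulch_depth: biomass = -64*mulch_depth + 368. Reaching -624 requires mulch_depth = 31/2, not an integer.
Intervening on planting_density: with other inputs at their observed values, biomass = 96*planting_density - 528. Solving for -624 gives planting_density = -1, within [-1, 14].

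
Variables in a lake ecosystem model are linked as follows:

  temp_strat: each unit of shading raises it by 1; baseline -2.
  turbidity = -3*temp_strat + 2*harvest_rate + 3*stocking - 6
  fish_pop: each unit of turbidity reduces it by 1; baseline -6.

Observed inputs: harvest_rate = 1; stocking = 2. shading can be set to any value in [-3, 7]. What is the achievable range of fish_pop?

-23 to 7

Substituting into the turbidity equation gives turbidity = -3*shading + 8.
Substituting into the fish_pop equation gives fish_pop = 3*shading - 14.
Linear in shading, so extremes are at the endpoints: shading = -3 gives fish_pop = -23; shading = 7 gives fish_pop = 7.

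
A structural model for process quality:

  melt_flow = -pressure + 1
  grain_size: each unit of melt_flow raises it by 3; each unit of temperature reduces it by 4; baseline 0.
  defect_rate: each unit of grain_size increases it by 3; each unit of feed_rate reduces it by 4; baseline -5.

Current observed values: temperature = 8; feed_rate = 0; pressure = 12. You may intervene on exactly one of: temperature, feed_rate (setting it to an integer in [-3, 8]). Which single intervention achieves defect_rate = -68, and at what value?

Intervening on temperature: with other inputs at their observed values, defect_rate = -12*temperature - 104. Solving for -68 gives temperature = -3, within [-3, 8].
Intervening on feed_rate: defect_rate = -4*feed_rate - 200. Reaching -68 requires feed_rate = -33, outside [-3, 8].

set temperature = -3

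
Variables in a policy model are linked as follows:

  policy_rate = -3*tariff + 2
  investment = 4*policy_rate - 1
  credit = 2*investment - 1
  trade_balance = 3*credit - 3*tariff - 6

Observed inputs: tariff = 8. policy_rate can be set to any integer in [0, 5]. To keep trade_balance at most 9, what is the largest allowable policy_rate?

Intervening on policy_rate fixes its value directly, overriding its dependence on tariff.
Substituting into the credit equation gives credit = 8*policy_rate - 3.
Substituting into the trade_balance equation gives trade_balance = 24*policy_rate - 39.
Require 24*policy_rate - 39 ≤ 9, so policy_rate ≤ 2.
The largest integer in [0, 5] satisfying this is 2.

policy_rate = 2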